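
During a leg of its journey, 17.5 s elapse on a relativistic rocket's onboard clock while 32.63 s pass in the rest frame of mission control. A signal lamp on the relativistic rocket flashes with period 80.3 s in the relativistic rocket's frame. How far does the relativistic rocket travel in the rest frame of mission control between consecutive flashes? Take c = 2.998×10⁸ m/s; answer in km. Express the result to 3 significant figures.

γ = Δt/Δτ = 32.63/17.5 = 1.86457.
β = √(1 − 1/γ²) = 0.84402. Lab-frame period = γτ = 1.86457×80.3 s = 149.72 s. Distance = βc × γτ = 0.84402 × 2.998×10⁸ m/s × 149.72 s = 3.7885×10^10 m = 3.79×10^7 km.

3.79×10^7 km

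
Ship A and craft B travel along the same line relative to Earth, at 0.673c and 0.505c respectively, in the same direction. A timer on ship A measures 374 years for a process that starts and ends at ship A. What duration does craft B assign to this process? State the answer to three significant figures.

The velocity of ship A relative to craft B is (0.673 − 0.505)c / (1 − 0.673×0.505) = 0.25449c; relative speed 0.25449c.
γ for this relative speed: γ = 1/√(1 − 0.0647652) = 1.034.
Ship A's interval is proper; time dilation gives Δt_B = γΔτ = 1.034 × 374 years = 387 years.

387 years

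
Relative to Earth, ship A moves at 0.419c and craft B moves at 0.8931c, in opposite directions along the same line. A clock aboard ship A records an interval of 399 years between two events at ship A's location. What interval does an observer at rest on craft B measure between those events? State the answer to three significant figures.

1340 years

Speed of ship A in craft B's frame: u = (v_A + v_B)/(1 + v_A v_B/c²) = (0.419 + 0.8931)/(1 + 0.419×0.8931) = 1.3121/1.3742089 = 0.9548; |u| = 0.9548c.
At |u| = 0.9548c, γ = (1 − 0.911643)^(−1/2) = 3.3642.
Ship A's interval is proper; time dilation gives Δt_B = γΔτ = 3.3642 × 399 years = 1340 years.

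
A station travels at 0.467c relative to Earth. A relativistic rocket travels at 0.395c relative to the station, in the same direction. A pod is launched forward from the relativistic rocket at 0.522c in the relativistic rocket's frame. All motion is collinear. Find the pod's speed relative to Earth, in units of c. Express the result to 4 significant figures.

0.9057c

First combine the pod and relativistic rocket (S''→S'): u₁ = (0.522 + 0.395)/(1 + 0.522×0.395) = 0.917/1.20619 = 0.76025.
Then combine with the station (S'→S): u = (0.76025 + 0.467)/(1 + 0.76025×0.467) = 1.22725/1.35503675 = 0.90569.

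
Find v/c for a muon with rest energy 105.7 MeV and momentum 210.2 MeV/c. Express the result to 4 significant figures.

0.8934

βγ = pc/(mc²) = 210.2/105.7 = 1.9886.
Since γ² = 1 + (βγ)² = 4.95453, γ = √4.95453 = 2.22588, and β = (βγ)/γ = 1.9886/2.22588 = 0.8934.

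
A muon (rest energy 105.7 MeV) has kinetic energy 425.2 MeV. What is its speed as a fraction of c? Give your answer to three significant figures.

0.980c

K = (γ−1)mc², so γ = 1 + 425.2/105.7 = 5.0227.
Then v/c = √(1 − γ⁻²) = √(1 − 0.0396393) = √0.9603607 = 0.980.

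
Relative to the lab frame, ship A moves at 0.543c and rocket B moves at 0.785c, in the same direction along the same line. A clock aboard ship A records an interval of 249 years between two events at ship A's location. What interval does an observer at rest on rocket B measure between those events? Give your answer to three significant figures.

Transform ship A's velocity into rocket B's frame: (0.543 − 0.785)/(1 − 0.543·0.785) = −0.242/0.573745, so the relative speed is 0.42179c.
At |u| = 0.42179c, γ = (1 − 0.177907)^(−1/2) = 1.1029.
The clock on ship A records proper time, so rocket B measures Δt = γΔτ = 1.1029 × 249 = 275 years.

275 years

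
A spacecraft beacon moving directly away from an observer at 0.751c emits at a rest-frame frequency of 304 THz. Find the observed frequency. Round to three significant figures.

Relativistic Doppler (source moving away): f_obs = f_src · √((1−β)/(1+β)).
With β = 0.751: factor = √(0.249/1.751) = 0.3771.
f_obs = 304 × 0.3771 = 115 THz.

115 THz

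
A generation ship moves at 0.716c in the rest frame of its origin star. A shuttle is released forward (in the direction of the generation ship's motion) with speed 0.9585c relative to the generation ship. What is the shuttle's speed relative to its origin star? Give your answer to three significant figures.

0.993c

Relativistic velocity addition: u = (u' + v)/(1 + u'v/c²), with u' = 0.9585c and v = 0.716c.
Numerator: 0.9585 + 0.716 = 1.6745. Denominator: 1 + (0.9585)(0.716) = 1.686286.
u = 1.6745/1.686286 = 0.99301, so the speed is 0.993c.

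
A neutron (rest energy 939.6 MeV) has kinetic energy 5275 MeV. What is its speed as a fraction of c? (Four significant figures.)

0.9885c

γ = 1 + K/(mc²) = 1 + 5275/939.6 = 6.6141.
β = √(1 − 1/γ²) = √(1 − 0.0228591) = √0.9771409 = 0.9885.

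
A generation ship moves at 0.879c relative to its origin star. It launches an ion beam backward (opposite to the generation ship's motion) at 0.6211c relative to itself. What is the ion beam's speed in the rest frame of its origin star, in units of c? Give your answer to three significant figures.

0.568c

Relativistic velocity addition: u = (u' + v)/(1 + u'v/c²), with u' = −0.6211c and v = 0.879c.
Numerator: −0.6211 + 0.879 = 0.2579. Denominator: 1 + (−0.6211)(0.879) = 0.4540531.
u = 0.2579/0.4540531 = 0.568, so the speed is 0.568c.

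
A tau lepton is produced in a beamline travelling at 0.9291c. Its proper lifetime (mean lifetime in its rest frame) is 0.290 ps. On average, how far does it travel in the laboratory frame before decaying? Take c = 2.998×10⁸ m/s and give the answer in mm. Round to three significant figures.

β² = 0.86322681, so γ = 1/√0.13677319 = 2.704.
Lab-frame lifetime: Δt = γτ = 2.704 × 0.290 ps = 0.78416 ps.
Distance: d = vΔt = 0.9291 × 2.998×10⁸ m/s × 7.8416×10^-13 s = 2.18×10^-4 m = 0.218 mm.

0.218 mm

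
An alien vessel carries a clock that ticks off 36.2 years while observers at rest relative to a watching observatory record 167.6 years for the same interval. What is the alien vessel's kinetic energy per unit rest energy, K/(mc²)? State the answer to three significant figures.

From Δt = γΔτ: γ = 167.6/36.2 = 4.62983.
Since K = (γ−1)mc², K/(mc²) = 4.62983 − 1 = 3.63.

3.63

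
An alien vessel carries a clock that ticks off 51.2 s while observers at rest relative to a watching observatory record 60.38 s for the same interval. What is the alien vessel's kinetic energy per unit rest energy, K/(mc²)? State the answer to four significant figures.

0.1793

γ = Δt/Δτ = 60.38/51.2 = 1.1793.
Since K = (γ−1)mc², K/(mc²) = 1.1793 − 1 = 0.1793.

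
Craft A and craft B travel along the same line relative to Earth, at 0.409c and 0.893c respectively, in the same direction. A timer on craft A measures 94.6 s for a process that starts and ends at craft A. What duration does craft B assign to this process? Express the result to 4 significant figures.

The velocity of craft A relative to craft B is (0.409 − 0.893)c / (1 − 0.409×0.893) = −0.76249c; relative speed 0.76249c.
γ for this relative speed: γ = 1/√(1 − 0.581391) = 1.5456.
The clock on craft A records proper time, so craft B measures Δt = γΔτ = 1.5456 × 94.6 = 146.2 s.

146.2 s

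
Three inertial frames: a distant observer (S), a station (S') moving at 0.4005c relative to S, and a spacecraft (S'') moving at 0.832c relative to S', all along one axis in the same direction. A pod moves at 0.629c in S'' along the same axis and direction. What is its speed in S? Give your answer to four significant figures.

0.9823c

Apply u = (u'+v)/(1+u'v) twice. Pod in the station frame: (0.629+0.832)/(1+0.629·0.832) = 1.461/1.523328 = 0.95908c.
That velocity, transformed to the rest frame of a distant observer: (0.95908+0.4005)/(1+0.95908·0.4005) = 1.35958/1.38411154 = 0.98228c.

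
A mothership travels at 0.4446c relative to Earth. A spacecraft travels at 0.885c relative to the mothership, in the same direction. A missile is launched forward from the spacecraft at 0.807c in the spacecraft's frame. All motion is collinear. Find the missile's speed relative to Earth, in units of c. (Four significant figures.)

Compose velocities in two stages. Stage 1 (into S'): u₁ = (0.807+0.885)/(1+0.807×0.885) = 0.98705.
Stage 2 (into S): u = (0.98705+0.4446)/(1+0.98705×0.4446) = 0.995, so the speed is 0.9950c.

0.9950c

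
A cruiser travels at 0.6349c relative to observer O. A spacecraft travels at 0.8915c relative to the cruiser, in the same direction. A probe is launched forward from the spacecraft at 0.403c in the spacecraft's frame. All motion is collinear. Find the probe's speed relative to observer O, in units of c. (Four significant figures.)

Apply u = (u'+v)/(1+u'v) twice. Probe in the cruiser frame: (0.403+0.8915)/(1+0.403·0.8915) = 1.2945/1.3592745 = 0.95235c.
That velocity, transformed to the rest frame of observer O: (0.95235+0.6349)/(1+0.95235·0.6349) = 1.58725/1.604647015 = 0.98916c.

0.9892c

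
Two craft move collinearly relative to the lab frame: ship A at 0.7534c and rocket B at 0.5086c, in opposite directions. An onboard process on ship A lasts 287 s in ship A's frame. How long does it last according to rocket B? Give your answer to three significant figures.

701 s

Speed of ship A in rocket B's frame: u = (v_A + v_B)/(1 + v_A v_B/c²) = (0.7534 + 0.5086)/(1 + 0.7534×0.5086) = 1.262/1.38317924 = 0.91239; |u| = 0.91239c.
At |u| = 0.91239c, γ = (1 − 0.832456)^(−1/2) = 2.4431.
The clock on ship A records proper time, so rocket B measures Δt = γΔτ = 2.4431 × 287 = 701 s.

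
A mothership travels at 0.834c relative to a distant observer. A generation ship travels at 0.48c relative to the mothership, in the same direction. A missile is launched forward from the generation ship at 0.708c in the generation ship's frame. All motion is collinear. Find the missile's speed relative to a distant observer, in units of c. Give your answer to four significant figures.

Apply u = (u'+v)/(1+u'v) twice. Missile in the mothership frame: (0.708+0.48)/(1+0.708·0.48) = 1.188/1.33984 = 0.88667c.
That velocity, transformed to the rest frame of a distant observer: (0.88667+0.834)/(1+0.88667·0.834) = 1.72067/1.73948278 = 0.98918c.

0.9892c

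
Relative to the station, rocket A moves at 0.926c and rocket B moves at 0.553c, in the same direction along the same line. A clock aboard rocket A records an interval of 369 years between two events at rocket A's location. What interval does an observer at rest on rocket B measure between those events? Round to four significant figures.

572.4 years

Speed of rocket A in rocket B's frame: u = (v_A − v_B)/(1 − v_A v_B/c²) = (0.926 − 0.553)/(1 − 0.926×0.553) = 0.373/0.487922 = 0.76447; |u| = 0.76447c.
γ for this relative speed: γ = 1/√(1 − 0.584414) = 1.5512.
Rocket A's interval is proper; time dilation gives Δt_B = γΔτ = 1.5512 × 369 years = 572.4 years.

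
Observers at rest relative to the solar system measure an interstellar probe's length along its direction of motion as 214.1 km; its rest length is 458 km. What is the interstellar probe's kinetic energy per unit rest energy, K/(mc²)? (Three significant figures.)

Length contraction gives γ = L₀/L = 458/214.1 = 2.13919.
K/(mc²) = γ − 1 = 2.13919 − 1 = 1.14.

1.14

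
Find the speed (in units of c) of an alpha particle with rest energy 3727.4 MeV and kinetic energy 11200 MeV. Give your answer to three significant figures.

0.968c

γ = 1 + K/(mc²) = 1 + 11200/3727.4 = 4.0048.
β = √(1 − 1/γ²) = √(1 − 0.0623503) = √0.9376497 = 0.968.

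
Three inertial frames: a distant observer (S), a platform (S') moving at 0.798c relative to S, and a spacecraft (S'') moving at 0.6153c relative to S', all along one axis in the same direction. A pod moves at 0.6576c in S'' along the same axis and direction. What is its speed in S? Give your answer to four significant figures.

0.9890c

Apply u = (u'+v)/(1+u'v) twice. Pod in the platform frame: (0.6576+0.6153)/(1+0.6576·0.6153) = 1.2729/1.40462128 = 0.90622c.
That velocity, transformed to the rest frame of a distant observer: (0.90622+0.798)/(1+0.90622·0.798) = 1.70422/1.72316356 = 0.98901c.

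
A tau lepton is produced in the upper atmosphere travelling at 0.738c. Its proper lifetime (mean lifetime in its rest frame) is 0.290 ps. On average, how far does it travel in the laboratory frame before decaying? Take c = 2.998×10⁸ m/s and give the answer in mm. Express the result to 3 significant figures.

Lorentz factor: γ = (1 − 0.544644)^(−1/2) = 1.4819.
Lab-frame lifetime: Δt = γτ = 1.4819 × 0.290 ps = 0.42975 ps.
Distance: d = vΔt = 0.738 × 2.998×10⁸ m/s × 4.2975×10^-13 s = 9.51×10^-5 m = 0.0951 mm.

0.0951 mm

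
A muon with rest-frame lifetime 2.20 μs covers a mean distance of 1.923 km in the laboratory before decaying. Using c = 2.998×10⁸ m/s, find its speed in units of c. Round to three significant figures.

0.946c

d = βγcτ ⇒ βγ = d/(cτ) = 1923 m / (659.56 m) = 2.9156.
β = (βγ)/√(1+(βγ)²) = 2.9156/√9.50072 = 0.946.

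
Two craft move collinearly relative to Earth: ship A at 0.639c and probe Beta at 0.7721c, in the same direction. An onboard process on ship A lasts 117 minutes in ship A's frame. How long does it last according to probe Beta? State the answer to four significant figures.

121.3 minutes

Speed of ship A in probe Beta's frame: u = (v_A − v_B)/(1 − v_A v_B/c²) = (0.639 − 0.7721)/(1 − 0.639×0.7721) = −0.1331/0.5066281 = −0.26272; |u| = 0.26272c.
γ for this relative speed: γ = 1/√(1 − 0.0690218) = 1.0364.
Ship A's interval is proper; time dilation gives Δt_B = γΔτ = 1.0364 × 117 minutes = 121.3 minutes.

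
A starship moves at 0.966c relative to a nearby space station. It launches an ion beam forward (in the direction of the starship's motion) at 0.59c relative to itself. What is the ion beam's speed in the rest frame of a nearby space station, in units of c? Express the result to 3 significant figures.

In units of c, u = (u' + v)/(1 + u'v) with u' = 0.59 and v = 0.966.
Numerator: 0.59 + 0.966 = 1.556. Denominator: 1 + (0.59)(0.966) = 1.56994.
u = 1.556/1.56994 = 0.99112, so the speed is 0.991c.

0.991c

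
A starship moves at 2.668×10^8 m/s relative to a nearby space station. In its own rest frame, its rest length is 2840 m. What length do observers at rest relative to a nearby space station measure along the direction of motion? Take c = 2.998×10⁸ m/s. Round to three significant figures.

β = v/c = (2.668×10^8 m/s)/(2.998×10⁸ m/s) = 0.889927.
With β = 0.889927, γ = 1/√(1 − 0.889927²) = 1/√0.2080299 = 2.1925.
Length contraction: L = L₀/γ = 2840/2.1925 = 1300 m.

1300 m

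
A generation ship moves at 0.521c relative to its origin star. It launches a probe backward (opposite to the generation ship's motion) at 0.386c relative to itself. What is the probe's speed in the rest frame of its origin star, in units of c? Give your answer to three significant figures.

0.169c

Relativistic velocity addition: u = (u' + v)/(1 + u'v/c²), with u' = −0.386c and v = 0.521c.
Numerator: −0.386 + 0.521 = 0.135. Denominator: 1 + (−0.386)(0.521) = 0.798894.
u = 0.135/0.798894 = 0.16898, so the speed is 0.169c.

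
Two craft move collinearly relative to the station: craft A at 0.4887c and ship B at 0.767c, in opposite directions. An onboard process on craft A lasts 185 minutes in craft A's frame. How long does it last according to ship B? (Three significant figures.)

The velocity of craft A relative to ship B is (0.4887 + 0.767)c / (1 + 0.4887×0.767) = 0.91335c; relative speed 0.91335c.
γ for this relative speed: γ = 1/√(1 − 0.834208) = 2.4559.
Craft A's interval is proper; time dilation gives Δt_B = γΔτ = 2.4559 × 185 minutes = 454 minutes.

454 minutes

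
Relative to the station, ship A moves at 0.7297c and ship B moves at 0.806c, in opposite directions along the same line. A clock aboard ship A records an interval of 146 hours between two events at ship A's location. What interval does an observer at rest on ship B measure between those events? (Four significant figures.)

The velocity of ship A relative to ship B is (0.7297 + 0.806)c / (1 + 0.7297×0.806) = 0.96698c; relative speed 0.96698c.
γ for this relative speed: γ = 1/√(1 − 0.93505) = 3.9238.
Ship A's interval is proper; time dilation gives Δt_B = γΔτ = 3.9238 × 146 hours = 572.9 hours.

572.9 hours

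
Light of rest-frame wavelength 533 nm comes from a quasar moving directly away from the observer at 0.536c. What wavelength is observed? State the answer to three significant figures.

970 nm

Relativistic Doppler for wavelength: λ_obs = λ_src · √((1+β)/(1−β)).
With β = 0.536: factor = √(1.536/0.464) = 1.8194.
λ_obs = 533 × 1.8194 = 970 nm.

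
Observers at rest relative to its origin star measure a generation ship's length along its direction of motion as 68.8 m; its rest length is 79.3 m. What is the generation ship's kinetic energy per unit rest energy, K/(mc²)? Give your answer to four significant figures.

0.1526

Length contraction gives γ = L₀/L = 79.3/68.8 = 1.15262.
Since K = (γ−1)mc², K/(mc²) = 1.15262 − 1 = 0.1526.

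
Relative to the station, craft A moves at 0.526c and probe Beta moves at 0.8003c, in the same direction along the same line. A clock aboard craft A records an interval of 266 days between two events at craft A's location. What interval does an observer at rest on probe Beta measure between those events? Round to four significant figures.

The velocity of craft A relative to probe Beta is (0.526 − 0.8003)c / (1 − 0.526×0.8003) = −0.47371c; relative speed 0.47371c.
At |u| = 0.47371c, γ = (1 − 0.224401)^(−1/2) = 1.1355.
Craft A's interval is proper; time dilation gives Δt_B = γΔτ = 1.1355 × 266 days = 302.0 days.

302.0 days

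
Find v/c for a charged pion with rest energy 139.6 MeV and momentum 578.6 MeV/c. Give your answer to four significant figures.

βγ = pc/(mc²) = 578.6/139.6 = 4.1447.
Since γ² = 1 + (βγ)² = 18.1785, γ = √18.1785 = 4.26363, and β = (βγ)/γ = 4.1447/4.26363 = 0.9721.

0.9721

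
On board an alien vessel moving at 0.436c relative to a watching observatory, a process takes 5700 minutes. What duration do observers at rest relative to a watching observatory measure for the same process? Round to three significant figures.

6330 minutes

γ = 1/√(1 − β²) = 1/√(1 − 0.190096) = 1/√0.809904 = 1/0.899947 = 1.1112.
The onboard clock measures proper time, so the interval in the rest frame of a watching observatory is dilated: Δt = γ·Δτ = 1.1112 × 5700 minutes = 6330 minutes.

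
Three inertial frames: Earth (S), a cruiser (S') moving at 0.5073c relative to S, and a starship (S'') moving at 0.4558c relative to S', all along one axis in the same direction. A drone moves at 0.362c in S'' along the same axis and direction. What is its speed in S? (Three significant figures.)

Compose velocities in two stages. Stage 1 (into S'): u₁ = (0.362+0.4558)/(1+0.362×0.4558) = 0.70197.
Stage 2 (into S): u = (0.70197+0.5073)/(1+0.70197×0.5073) = 0.89172, so the speed is 0.892c.

0.892c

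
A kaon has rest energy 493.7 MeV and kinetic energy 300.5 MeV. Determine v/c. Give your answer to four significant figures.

K = (γ−1)mc², so γ = 1 + 300.5/493.7 = 1.6087.
Then v/c = √(1 − γ⁻²) = √(1 − 0.386411) = √0.613589 = 0.7833.

0.7833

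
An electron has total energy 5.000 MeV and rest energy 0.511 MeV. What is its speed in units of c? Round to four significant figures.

0.9948c

γ = E/(mc²) = 5.000/0.511 = 9.7847.
β = √(1 − 1/γ²) = √(1 − 0.0104449) = √0.9895551 = 0.9948.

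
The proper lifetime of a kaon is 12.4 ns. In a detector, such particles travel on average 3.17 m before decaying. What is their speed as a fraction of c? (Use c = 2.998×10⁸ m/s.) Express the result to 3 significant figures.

0.649c

d = βγcτ ⇒ βγ = d/(cτ) = 3.170 m / (3.71752 m) = 0.85272.
β = (βγ)/√(1+(βγ)²) = 0.85272/√1.727131 = 0.649.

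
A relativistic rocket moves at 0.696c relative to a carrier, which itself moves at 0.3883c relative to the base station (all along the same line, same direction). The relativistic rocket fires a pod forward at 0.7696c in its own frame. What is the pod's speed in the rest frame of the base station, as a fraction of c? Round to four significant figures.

0.9796c

First combine the pod and relativistic rocket (S''→S'): u₁ = (0.7696 + 0.696)/(1 + 0.7696×0.696) = 1.4656/1.5356416 = 0.95439.
Then combine with the carrier (S'→S): u = (0.95439 + 0.3883)/(1 + 0.95439×0.3883) = 1.34269/1.370589637 = 0.97964.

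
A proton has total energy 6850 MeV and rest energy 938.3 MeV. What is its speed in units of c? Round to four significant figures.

γ = E/(mc²) = 6850/938.3 = 7.3004.
β = √(1 − 1/γ²) = √(1 − 0.0187632) = √0.9812368 = 0.9906.

0.9906c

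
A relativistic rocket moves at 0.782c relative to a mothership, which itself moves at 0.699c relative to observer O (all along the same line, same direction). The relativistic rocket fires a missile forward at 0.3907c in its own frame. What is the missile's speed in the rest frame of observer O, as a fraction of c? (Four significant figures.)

0.9812c

First combine the missile and relativistic rocket (S''→S'): u₁ = (0.3907 + 0.782)/(1 + 0.3907×0.782) = 1.1727/1.3055274 = 0.89826.
Then combine with the mothership (S'→S): u = (0.89826 + 0.699)/(1 + 0.89826×0.699) = 1.59726/1.62788374 = 0.98119.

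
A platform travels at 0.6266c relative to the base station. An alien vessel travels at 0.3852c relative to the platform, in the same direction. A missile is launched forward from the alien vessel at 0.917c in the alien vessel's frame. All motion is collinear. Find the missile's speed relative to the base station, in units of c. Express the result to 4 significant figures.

0.9912c

Compose velocities in two stages. Stage 1 (into S'): u₁ = (0.917+0.3852)/(1+0.917×0.3852) = 0.96229.
Stage 2 (into S): u = (0.96229+0.6266)/(1+0.96229×0.6266) = 0.99122, so the speed is 0.9912c.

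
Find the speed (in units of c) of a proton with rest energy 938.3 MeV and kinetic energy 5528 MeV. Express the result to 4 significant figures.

K = (γ−1)mc², so γ = 1 + 5528/938.3 = 6.8915.
Then v/c = √(1 − γ⁻²) = √(1 − 0.0210558) = √0.9789442 = 0.9894.

0.9894c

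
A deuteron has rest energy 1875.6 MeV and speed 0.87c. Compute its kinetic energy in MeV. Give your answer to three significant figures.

1930 MeV

Lorentz factor: γ = (1 − 0.7569)^(−1/2) = 2.0282.
Kinetic energy: K = (γ − 1)mc² = (2.0282 − 1) × 1875.6 MeV = 1.0282 × 1875.6 = 1930 MeV.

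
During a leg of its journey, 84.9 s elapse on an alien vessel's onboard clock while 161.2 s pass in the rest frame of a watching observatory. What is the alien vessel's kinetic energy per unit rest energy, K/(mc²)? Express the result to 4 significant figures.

0.8987

From Δt = γΔτ: γ = 161.2/84.9 = 1.8987.
Since K = (γ−1)mc², K/(mc²) = 1.8987 − 1 = 0.8987.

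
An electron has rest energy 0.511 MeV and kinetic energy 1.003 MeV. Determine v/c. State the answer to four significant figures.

0.9413

K = (γ−1)mc², so γ = 1 + 1.003/0.511 = 2.9628.
Then v/c = √(1 − γ⁻²) = √(1 − 0.113919) = √0.886081 = 0.9413.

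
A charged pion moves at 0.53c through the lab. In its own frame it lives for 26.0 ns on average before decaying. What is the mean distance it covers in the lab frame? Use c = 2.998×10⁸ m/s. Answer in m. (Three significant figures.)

γ = 1/√(1 − β²) = 1/√(1 − 0.2809) = 1/√0.7191 = 1/0.847998 = 1.1792.
Lab-frame lifetime: Δt = γτ = 1.1792 × 26.0 ns = 30.659 ns.
Distance: d = vΔt = 0.53 × 2.998×10⁸ m/s × 3.0659×10^-8 s = 4.87 m.

4.87 m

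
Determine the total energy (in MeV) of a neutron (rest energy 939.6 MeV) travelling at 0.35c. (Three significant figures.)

β² = 0.1225, so γ = 1/√0.8775 = 1.0675.
Total energy: E = γmc² = 1.0675 × 939.6 MeV = 1000 MeV.

1000 MeV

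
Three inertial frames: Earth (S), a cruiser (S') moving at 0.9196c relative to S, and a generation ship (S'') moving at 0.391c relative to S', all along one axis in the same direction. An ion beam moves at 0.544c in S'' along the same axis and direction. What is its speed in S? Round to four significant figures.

Apply u = (u'+v)/(1+u'v) twice. Ion beam in the cruiser frame: (0.544+0.391)/(1+0.544·0.391) = 0.935/1.212704 = 0.771c.
That velocity, transformed to the rest frame of Earth: (0.771+0.9196)/(1+0.771·0.9196) = 1.6906/1.7090116 = 0.98923c.

0.9892c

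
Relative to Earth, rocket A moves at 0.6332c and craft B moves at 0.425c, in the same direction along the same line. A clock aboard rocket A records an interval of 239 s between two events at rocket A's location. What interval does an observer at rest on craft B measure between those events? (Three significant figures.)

249 s

Speed of rocket A in craft B's frame: u = (v_A − v_B)/(1 − v_A v_B/c²) = (0.6332 − 0.425)/(1 − 0.6332×0.425) = 0.2082/0.73089 = 0.28486; |u| = 0.28486c.
γ for this relative speed: γ = 1/√(1 − 0.0811452) = 1.0432.
The clock on rocket A records proper time, so craft B measures Δt = γΔτ = 1.0432 × 239 = 249 s.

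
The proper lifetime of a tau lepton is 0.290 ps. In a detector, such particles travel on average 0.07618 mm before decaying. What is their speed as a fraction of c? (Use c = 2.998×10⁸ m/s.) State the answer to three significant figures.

0.659c

Let x = d/(cτ) = 7.618×10^-5 m / (2.998×10⁸ m/s × 2.900×10^-13 s) = 0.87622. Since d = βγcτ, x = βγ = β/√(1−β²).
Solving: β² = x²/(1+x²) = 0.767761/1.767761 = 0.434313, so β = 0.659.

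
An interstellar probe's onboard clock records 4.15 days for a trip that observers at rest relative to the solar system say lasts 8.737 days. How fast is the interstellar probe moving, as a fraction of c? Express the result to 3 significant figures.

0.880c

γ = Δt/Δτ = 8.737/4.15 = 2.1053.
β = √(1 − 1/γ²) = √(1 − 0.225617) = √0.774383 = 0.880.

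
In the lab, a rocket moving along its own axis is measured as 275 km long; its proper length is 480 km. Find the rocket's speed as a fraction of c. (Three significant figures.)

Length contraction gives γ = L₀/L = 480/275 = 1.7455.
β = √(1 − 1/γ²) = √0.671784 = 0.820.

0.820c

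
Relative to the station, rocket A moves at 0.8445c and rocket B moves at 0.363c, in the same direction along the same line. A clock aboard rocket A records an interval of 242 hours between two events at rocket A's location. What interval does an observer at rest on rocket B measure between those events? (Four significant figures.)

The velocity of rocket A relative to rocket B is (0.8445 − 0.363)c / (1 − 0.8445×0.363) = 0.69436c; relative speed 0.69436c.
γ for this relative speed: γ = 1/√(1 − 0.482136) = 1.3896.
Rocket A's interval is proper; time dilation gives Δt_B = γΔτ = 1.3896 × 242 hours = 336.3 hours.

336.3 hours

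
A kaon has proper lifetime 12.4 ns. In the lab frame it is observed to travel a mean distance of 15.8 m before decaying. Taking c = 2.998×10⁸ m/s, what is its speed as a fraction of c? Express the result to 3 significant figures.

0.973c

Let x = d/(cτ) = 15.80 m / (2.998×10⁸ m/s × 1.240×10^-8 s) = 4.2501. Since d = βγcτ, x = βγ = β/√(1−β²).
Solving: β² = x²/(1+x²) = 18.0634/19.0634 = 0.947543, so β = 0.973.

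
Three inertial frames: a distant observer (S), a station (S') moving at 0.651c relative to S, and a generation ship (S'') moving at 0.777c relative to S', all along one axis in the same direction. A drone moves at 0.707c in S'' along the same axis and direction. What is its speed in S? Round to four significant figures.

0.9909c

Apply u = (u'+v)/(1+u'v) twice. Drone in the station frame: (0.707+0.777)/(1+0.707·0.777) = 1.484/1.549339 = 0.95783c.
That velocity, transformed to the rest frame of a distant observer: (0.95783+0.651)/(1+0.95783·0.651) = 1.60883/1.62354733 = 0.99094c.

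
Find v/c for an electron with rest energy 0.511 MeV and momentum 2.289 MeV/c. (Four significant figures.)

0.9760

pc/(mc²) = 2.289/0.511 = 4.4795 = βγ = β/√(1−β²).
So β² = x²/(1 + x²) with x = 4.4795: x² = 20.0659, β² = 20.0659/21.0659 = 0.95253, β = 0.9760.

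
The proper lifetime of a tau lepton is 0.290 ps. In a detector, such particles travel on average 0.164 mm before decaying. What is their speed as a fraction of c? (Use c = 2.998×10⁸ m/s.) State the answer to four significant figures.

Let x = d/(cτ) = 1.640×10^-4 m / (2.998×10⁸ m/s × 2.900×10^-13 s) = 1.8863. Since d = βγcτ, x = βγ = β/√(1−β²).
Solving: β² = x²/(1+x²) = 3.55813/4.55813 = 0.780612, so β = 0.8835.

0.8835c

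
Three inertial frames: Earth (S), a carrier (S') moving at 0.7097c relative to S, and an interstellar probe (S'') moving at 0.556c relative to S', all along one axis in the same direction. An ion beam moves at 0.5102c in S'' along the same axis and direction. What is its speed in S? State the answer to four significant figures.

0.9691c

Compose velocities in two stages. Stage 1 (into S'): u₁ = (0.5102+0.556)/(1+0.5102×0.556) = 0.83059.
Stage 2 (into S): u = (0.83059+0.7097)/(1+0.83059×0.7097) = 0.96906, so the speed is 0.9691c.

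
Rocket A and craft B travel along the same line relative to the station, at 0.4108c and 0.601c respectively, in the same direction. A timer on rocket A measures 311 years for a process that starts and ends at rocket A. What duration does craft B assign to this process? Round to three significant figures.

321 years

Transform rocket A's velocity into craft B's frame: (0.4108 − 0.601)/(1 − 0.4108·0.601) = −0.1902/0.7531092, so the relative speed is 0.25255c.
At |u| = 0.25255c, γ = (1 − 0.0637815)^(−1/2) = 1.0335.
Rocket A's interval is proper; time dilation gives Δt_B = γΔτ = 1.0335 × 311 years = 321 years.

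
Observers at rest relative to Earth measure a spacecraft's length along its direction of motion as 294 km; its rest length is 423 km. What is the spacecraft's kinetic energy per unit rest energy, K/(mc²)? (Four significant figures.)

Length contraction gives γ = L₀/L = 423/294 = 1.43878.
K/(mc²) = γ − 1 = 1.43878 − 1 = 0.4388.

0.4388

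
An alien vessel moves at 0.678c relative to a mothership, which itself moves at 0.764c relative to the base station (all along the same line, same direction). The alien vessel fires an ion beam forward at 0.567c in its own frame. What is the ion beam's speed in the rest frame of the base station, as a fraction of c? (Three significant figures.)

Compose velocities in two stages. Stage 1 (into S'): u₁ = (0.567+0.678)/(1+0.567×0.678) = 0.89929.
Stage 2 (into S): u = (0.89929+0.764)/(1+0.89929×0.764) = 0.98591, so the speed is 0.986c.

0.986c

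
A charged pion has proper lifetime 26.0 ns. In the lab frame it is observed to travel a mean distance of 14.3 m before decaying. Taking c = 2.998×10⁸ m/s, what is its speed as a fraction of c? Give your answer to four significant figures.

Let x = d/(cτ) = 14.30 m / (2.998×10⁸ m/s × 2.600×10^-8 s) = 1.8346. Since d = βγcτ, x = βγ = β/√(1−β²).
Solving: β² = x²/(1+x²) = 3.36576/4.36576 = 0.770945, so β = 0.8780.

0.8780c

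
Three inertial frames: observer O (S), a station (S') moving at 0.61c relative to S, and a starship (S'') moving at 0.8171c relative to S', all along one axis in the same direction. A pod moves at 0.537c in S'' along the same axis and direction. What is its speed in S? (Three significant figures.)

0.985c

First combine the pod and starship (S''→S'): u₁ = (0.537 + 0.8171)/(1 + 0.537×0.8171) = 1.3541/1.4387827 = 0.94114.
Then combine with the station (S'→S): u = (0.94114 + 0.61)/(1 + 0.94114×0.61) = 1.55114/1.5740954 = 0.98542.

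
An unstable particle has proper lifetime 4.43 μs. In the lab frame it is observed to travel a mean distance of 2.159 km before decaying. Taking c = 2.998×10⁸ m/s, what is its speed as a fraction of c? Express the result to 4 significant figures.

Let x = d/(cτ) = 2159 m / (2.998×10⁸ m/s × 4.430×10^-6 s) = 1.6256. Since d = βγcτ, x = βγ = β/√(1−β²).
Solving: β² = x²/(1+x²) = 2.64258/3.64258 = 0.725469, so β = 0.8517.

0.8517c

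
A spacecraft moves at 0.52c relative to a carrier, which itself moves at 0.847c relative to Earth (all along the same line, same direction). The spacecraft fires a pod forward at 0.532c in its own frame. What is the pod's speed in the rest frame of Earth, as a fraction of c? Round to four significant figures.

0.9841c

Compose velocities in two stages. Stage 1 (into S'): u₁ = (0.532+0.52)/(1+0.532×0.52) = 0.82404.
Stage 2 (into S): u = (0.82404+0.847)/(1+0.82404×0.847) = 0.98414, so the speed is 0.9841c.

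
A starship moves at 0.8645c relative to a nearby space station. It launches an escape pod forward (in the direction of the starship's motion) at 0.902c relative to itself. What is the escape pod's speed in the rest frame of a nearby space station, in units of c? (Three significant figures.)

Relativistic velocity addition: u = (u' + v)/(1 + u'v/c²), with u' = 0.902c and v = 0.8645c.
Numerator: 0.902 + 0.8645 = 1.7665. Denominator: 1 + (0.902)(0.8645) = 1.779779.
u = 1.7665/1.779779 = 0.99254, so the speed is 0.993c.

0.993c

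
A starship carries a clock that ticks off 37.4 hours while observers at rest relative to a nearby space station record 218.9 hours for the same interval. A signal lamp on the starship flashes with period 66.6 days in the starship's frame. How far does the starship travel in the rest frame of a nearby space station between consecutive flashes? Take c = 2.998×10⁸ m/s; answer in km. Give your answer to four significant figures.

The time-dilation ratio gives γ = 218.9/37.4 = 5.85294.
β = √(1 − 1/γ²) = 0.9853. Lab-frame period = γτ = 5.85294×66.6 days = 389.81 days. Distance = βc × γτ = 0.9853 × 2.998×10⁸ m/s × 33679584 s = 9.9487×10^15 m = 9.949×10^12 km.

9.949×10^12 km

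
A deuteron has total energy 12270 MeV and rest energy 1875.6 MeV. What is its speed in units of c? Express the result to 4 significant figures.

0.9882c

γ = E/(mc²) = 12270/1875.6 = 6.5419.
β = √(1 − 1/γ²) = √(1 − 0.0233664) = √0.9766336 = 0.9882.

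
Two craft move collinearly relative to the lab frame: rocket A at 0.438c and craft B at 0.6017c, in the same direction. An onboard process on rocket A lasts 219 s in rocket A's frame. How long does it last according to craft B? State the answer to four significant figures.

Transform rocket A's velocity into craft B's frame: (0.438 − 0.6017)/(1 − 0.438·0.6017) = −0.1637/0.7364554, so the relative speed is 0.22228c.
γ for this relative speed: γ = 1/√(1 − 0.0494084) = 1.0257.
Rocket A's interval is proper; time dilation gives Δt_B = γΔτ = 1.0257 × 219 s = 224.6 s.

224.6 s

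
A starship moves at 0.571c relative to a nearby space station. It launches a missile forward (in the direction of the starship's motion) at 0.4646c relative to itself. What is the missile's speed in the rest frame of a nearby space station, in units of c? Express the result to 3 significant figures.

Relativistic velocity addition: u = (u' + v)/(1 + u'v/c²), with u' = 0.4646c and v = 0.571c.
Numerator: 0.4646 + 0.571 = 1.0356. Denominator: 1 + (0.4646)(0.571) = 1.2652866.
u = 1.0356/1.2652866 = 0.81847, so the speed is 0.818c.

0.818c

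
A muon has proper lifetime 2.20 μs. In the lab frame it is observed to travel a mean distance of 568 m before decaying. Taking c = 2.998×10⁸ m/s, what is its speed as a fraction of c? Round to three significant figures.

Let x = d/(cτ) = 568.0 m / (2.998×10⁸ m/s × 2.200×10^-6 s) = 0.86118. Since d = βγcτ, x = βγ = β/√(1−β²).
Solving: β² = x²/(1+x²) = 0.741631/1.741631 = 0.425826, so β = 0.653.

0.653c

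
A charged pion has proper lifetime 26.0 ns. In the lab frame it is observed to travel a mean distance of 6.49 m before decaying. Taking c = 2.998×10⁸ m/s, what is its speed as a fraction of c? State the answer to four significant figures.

Lab distance = (lab lifetime)·v = γτ·βc, so βγ = d/(cτ) = 6.490/(2.998×10⁸ × 2.600×10^-8) = 0.83261.
With βγ = 0.83261: γ² = 1 + (βγ)² = 1.693239, and β = (βγ)/γ = 0.83261/1.30125 = 0.6399.

0.6399c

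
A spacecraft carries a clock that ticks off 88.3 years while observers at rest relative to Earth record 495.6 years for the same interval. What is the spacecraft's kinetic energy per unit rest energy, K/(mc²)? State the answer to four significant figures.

From Δt = γΔτ: γ = 495.6/88.3 = 5.61268.
Since K = (γ−1)mc², K/(mc²) = 5.61268 − 1 = 4.613.

4.613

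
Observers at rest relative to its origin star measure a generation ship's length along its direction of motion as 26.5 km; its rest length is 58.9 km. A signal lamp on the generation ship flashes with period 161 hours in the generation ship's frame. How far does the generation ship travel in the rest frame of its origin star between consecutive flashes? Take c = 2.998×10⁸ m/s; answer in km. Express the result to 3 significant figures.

Length contraction gives γ = L₀/L = 58.9/26.5 = 2.22264.
β = √(1 − 1/γ²) = 0.89307. Lab-frame period = γτ = 2.22264×161 hours = 357.85 hours. Distance = βc × γτ = 0.89307 × 2.998×10⁸ m/s × 1288260 s = 3.4492×10^14 m = 3.45×10^11 km.

3.45×10^11 km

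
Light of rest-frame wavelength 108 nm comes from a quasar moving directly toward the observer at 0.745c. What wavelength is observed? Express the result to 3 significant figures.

41.3 nm

Relativistic Doppler for wavelength: λ_obs = λ_src · √((1−β)/(1+β)).
With β = 0.745: factor = √(0.255/1.745) = 0.38227.
λ_obs = 108 × 0.38227 = 41.3 nm.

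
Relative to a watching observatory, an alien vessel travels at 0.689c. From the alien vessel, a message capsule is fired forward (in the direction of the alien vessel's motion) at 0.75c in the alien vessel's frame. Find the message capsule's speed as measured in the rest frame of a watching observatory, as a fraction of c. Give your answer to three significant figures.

Relativistic velocity addition: u = (u' + v)/(1 + u'v/c²), with u' = 0.75c and v = 0.689c.
Numerator: 0.75 + 0.689 = 1.439. Denominator: 1 + (0.75)(0.689) = 1.51675.
u = 1.439/1.51675 = 0.94874, so the speed is 0.949c.

0.949c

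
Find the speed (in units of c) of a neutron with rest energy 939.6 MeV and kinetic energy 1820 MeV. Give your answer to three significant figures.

0.940c

γ = 1 + K/(mc²) = 1 + 1820/939.6 = 2.937.
β = √(1 − 1/γ²) = √(1 − 0.115929) = √0.884071 = 0.940.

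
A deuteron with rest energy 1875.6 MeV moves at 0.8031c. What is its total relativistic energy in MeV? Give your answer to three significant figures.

3150 MeV

γ = 1/√(1 − β²) = 1/√(1 − 0.64496961) = 1/√0.35503039 = 1/0.595844 = 1.6783.
Total energy: E = γmc² = 1.6783 × 1875.6 MeV = 3150 MeV.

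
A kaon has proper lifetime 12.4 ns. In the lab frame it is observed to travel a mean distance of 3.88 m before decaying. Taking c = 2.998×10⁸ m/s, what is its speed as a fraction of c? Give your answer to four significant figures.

0.7221c

Lab distance = (lab lifetime)·v = γτ·βc, so βγ = d/(cτ) = 3.880/(2.998×10⁸ × 1.240×10^-8) = 1.0437.
With βγ = 1.0437: γ² = 1 + (βγ)² = 2.08931, and β = (βγ)/γ = 1.0437/1.44544 = 0.7221.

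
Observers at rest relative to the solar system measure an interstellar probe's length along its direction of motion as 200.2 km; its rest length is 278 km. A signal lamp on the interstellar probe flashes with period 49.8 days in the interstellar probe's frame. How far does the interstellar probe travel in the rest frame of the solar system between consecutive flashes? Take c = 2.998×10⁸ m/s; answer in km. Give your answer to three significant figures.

Length contraction gives γ = L₀/L = 278/200.2 = 1.38861.
β = √(1 − 1/γ²) = 0.69382. Lab-frame period = γτ = 1.38861×49.8 days = 69.153 days. Distance = βc × γτ = 0.69382 × 2.998×10⁸ m/s × 5974819.2 s = 1.2428×10^15 m = 1.24×10^12 km.

1.24×10^12 km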